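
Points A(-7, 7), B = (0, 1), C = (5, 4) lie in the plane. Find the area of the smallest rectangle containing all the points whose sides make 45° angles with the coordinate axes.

In coordinates u = x + y, v = x − y the rectangle is axis-aligned; the map (x,y)→(u,v) scales areas by 2.
u-values: 0, 1, 9; range = 9 − 0 = 9.
v-values: -14, -1, 1; range = 1 − (-14) = 15.
Area = (9 × 15) / 2 = 67.5.

67.5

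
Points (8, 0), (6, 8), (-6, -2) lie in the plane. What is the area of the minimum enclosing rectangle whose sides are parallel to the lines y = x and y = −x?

In coordinates u = x + y, v = x − y the rectangle is axis-aligned; the map (x,y)→(u,v) scales areas by 2.
u-values: 8, 14, -8; range = 14 − (-8) = 22.
v-values: 8, -2, -4; range = 8 − (-4) = 12.
Area = (22 × 12) / 2 = 132.

132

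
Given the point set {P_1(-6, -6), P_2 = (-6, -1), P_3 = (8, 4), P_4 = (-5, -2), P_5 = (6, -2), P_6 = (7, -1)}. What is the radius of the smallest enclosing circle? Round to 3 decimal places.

8.602

A smallest enclosing disk is always determined by at most three of the input points on its boundary.
The farthest pair is P_1–P_3 with squared distance 296. The circle on this segment as diameter has centre (1, -1) and r² = 296/4 = 74.
Check P_2: distance² to centre = 49 ≤ 74, so it lies inside.
All remaining points lie in this disk, and no smaller disk contains both endpoints, so this is the minimum enclosing circle.
r = √74 ≈ 8.602.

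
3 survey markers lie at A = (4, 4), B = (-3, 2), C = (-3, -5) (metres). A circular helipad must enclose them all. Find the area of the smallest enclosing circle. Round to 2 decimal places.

102.10

Side lengths²: AB² = 53, AC² = 130, BC² = 49.
Since AC² = 130 ≥ 53 + 49 = 102, the angle opposite AC is not acute, so the smallest enclosing circle has AC as diameter.
Centre = midpoint of AC = (0.5, -0.5), r² = 130/4 = 32.5.
Area = π·r² = π·32.5 ≈ 102.10.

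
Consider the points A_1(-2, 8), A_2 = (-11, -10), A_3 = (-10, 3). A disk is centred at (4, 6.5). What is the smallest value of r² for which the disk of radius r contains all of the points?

497.25

The required radius is the distance from (4, 6.5) to the farthest point.
Squared distances: 38.25, 497.25, 208.25.
Maximum is 497.25, attained at A_2.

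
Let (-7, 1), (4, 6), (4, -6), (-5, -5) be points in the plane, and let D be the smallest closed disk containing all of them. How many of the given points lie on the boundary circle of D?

By Welzl's lemma the MEC is supported by two points (diametrically opposite) or three points (on a circumcircle).
The minimum enclosing circle is determined by three boundary points: (-7, 1), (4, 6), (4, -6).
Their circumcentre is (1/11, 0) with r² = 6205/121.
The farthest remaining point (-5, -5) is at distance² 6161/121 ≤ 6205/121.
The points at distance exactly r from the centre are (-7, 1), (4, 6), (4, -6) — 3 points.

3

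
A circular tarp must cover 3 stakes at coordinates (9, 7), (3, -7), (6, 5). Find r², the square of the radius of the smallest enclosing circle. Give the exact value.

Call the three points A, B, C in the order given.
Side lengths²: AB² = 232, AC² = 13, BC² = 153.
Since AB² = 232 ≥ 153 + 13 = 166, the angle opposite AB is not acute, so the smallest enclosing circle has AB as diameter.
Centre = midpoint of AB = (6, 0), r² = 232/4 = 58.

58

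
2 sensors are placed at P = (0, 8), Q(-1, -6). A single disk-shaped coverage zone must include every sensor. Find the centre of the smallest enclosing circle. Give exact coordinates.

(-0.5, 1)

The smallest circle enclosing two points has them as diameter endpoints.
Centre = midpoint = (-0.5, 1); r² = |PQ|²/4 = 197/4 = 49.25.
Centre = (-0.5, 1).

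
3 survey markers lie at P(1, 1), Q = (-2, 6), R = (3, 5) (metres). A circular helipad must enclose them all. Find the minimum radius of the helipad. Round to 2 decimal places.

Side lengths²: PQ² = 34, PR² = 20, QR² = 26.
Since PQ² = 34 < 26 + 20 = 46, the triangle is acute, so the smallest enclosing circle is the circumcircle.
Circumcentre = (2/11, 43/11), r² = 1105/121.
r = √(1105/121) ≈ 3.02.

3.02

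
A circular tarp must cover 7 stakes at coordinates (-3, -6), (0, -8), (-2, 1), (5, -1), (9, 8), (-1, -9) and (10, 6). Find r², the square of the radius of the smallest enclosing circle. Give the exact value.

97.25

The farthest pair is (9, 8)–(-1, -9) with squared distance 389. The circle on this segment as diameter has centre (4, -0.5) and r² = 389/4 = 97.25.
Check (-3, -6): distance² to centre = 79.25 ≤ 97.25, so it lies inside.
All remaining points lie in this disk, and no smaller disk contains both endpoints, so this is the minimum enclosing circle.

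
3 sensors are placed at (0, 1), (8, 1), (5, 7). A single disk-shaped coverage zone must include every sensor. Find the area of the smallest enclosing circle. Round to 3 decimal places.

Call the three points A, B, C in the order given.
Side lengths²: AB² = 64, AC² = 61, BC² = 45.
Since AB² = 64 < 61 + 45 = 106, the triangle is acute, so the smallest enclosing circle is the circumcircle.
Circumcentre = (4, 2.75), r² = 19.0625.
Area = π·r² = π·19.0625 ≈ 59.887.

59.887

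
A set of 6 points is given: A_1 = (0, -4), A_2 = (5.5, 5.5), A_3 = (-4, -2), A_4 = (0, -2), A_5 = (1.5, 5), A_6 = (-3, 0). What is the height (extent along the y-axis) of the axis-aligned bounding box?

9.5

max y = 5.5, min y = -4, so height = 9.5.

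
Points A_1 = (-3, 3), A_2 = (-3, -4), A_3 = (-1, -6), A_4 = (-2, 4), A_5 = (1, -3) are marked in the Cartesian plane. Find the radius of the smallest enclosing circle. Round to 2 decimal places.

5.02

The farthest pair is A_3–A_4 with squared distance 101. The circle on this segment as diameter has centre (-1.5, -1) and r² = 101/4 = 25.25.
Check A_1: distance² to centre = 18.25 ≤ 25.25, so it lies inside.
All remaining points lie in this disk, and no smaller disk contains both endpoints, so this is the minimum enclosing circle.
r = √(25.25) ≈ 5.02.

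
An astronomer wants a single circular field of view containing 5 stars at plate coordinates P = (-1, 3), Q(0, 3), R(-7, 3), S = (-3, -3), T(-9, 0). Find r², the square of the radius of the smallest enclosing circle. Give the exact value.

The minimum enclosing circle of a finite set is fixed by two of the points (as a diameter) or three (as a circumcircle).
The farthest pair is Q–T with squared distance 90. The circle on this segment as diameter has centre (-4.5, 1.5) and r² = 90/4 = 22.5.
Check P: distance² to centre = 14.5 ≤ 22.5, so it lies inside.
All remaining points lie in this disk, and no smaller disk contains both endpoints, so this is the minimum enclosing circle.

22.5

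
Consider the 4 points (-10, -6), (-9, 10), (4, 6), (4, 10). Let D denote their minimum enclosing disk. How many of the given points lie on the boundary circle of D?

2

The minimum enclosing circle of a finite set is fixed by two of the points (as a diameter) or three (as a circumcircle).
The farthest pair is (-10, -6)–(4, 10) with squared distance 452. The circle on this segment as diameter has centre (-3, 2) and r² = 452/4 = 113.
Check (-9, 10): distance² to centre = 100 ≤ 113, so it lies inside.
All remaining points lie in this disk, and no smaller disk contains both endpoints, so this is the minimum enclosing circle.
The points at distance exactly r from the centre are (-10, -6), (4, 10) — 2 points.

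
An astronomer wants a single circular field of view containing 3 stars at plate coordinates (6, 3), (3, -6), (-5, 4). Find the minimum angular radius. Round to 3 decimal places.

6.578

Call the three points A, B, C in the order given.
Side lengths²: AB² = 90, AC² = 122, BC² = 164.
Since BC² = 164 < 122 + 90 = 212, the triangle is acute, so the smallest enclosing circle is the circumcircle.
Circumcentre = (3/17, -1/17), r² = 12505/289.
r = √(12505/289) ≈ 6.578.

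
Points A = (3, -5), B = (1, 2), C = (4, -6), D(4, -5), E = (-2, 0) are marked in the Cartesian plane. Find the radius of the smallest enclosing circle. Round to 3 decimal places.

4.357

The minimum enclosing circle is determined by three boundary points: B, C, E.
Their circumcentre is (1.7, -2.3) with r² = 18.98.
The farthest remaining point D is at distance² 12.58 ≤ 18.98.
r = √(18.98) ≈ 4.357.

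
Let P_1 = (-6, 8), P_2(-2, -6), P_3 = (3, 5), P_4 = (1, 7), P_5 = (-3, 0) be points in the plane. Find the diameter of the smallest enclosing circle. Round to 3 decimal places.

A smallest enclosing disk is always determined by at most three of the input points on its boundary.
The minimum enclosing circle is determined by three boundary points: P_1, P_2, P_3.
Their circumcentre is (-62/19, 23/19) with r² = 19345/361.
The farthest remaining point P_4 is at distance² 18661/361 ≤ 19345/361.
Diameter = 2r = 2√(19345/361) ≈ 14.641.

14.641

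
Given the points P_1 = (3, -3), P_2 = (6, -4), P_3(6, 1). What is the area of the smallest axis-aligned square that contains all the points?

The bounding box has width 3 and height 5.
An axis-aligned square enclosing the set must have side ≥ max(width, height).
So the minimum side is max(3, 5) = 5.
Area = 5² = 25.

25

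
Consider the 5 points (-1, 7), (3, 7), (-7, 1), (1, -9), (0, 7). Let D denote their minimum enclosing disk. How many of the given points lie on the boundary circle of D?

The minimum enclosing circle of a finite set is fixed by two of the points (as a diameter) or three (as a circumcircle).
The minimum enclosing circle is determined by three boundary points: (3, 7), (-7, 1), (1, -9).
Their circumcentre is (34/37, -32/37) with r² = 90610/1369.
The farthest remaining point (-1, 7) is at distance² 89722/1369 ≤ 90610/1369.
The points at distance exactly r from the centre are (3, 7), (-7, 1), (1, -9) — 3 points.

3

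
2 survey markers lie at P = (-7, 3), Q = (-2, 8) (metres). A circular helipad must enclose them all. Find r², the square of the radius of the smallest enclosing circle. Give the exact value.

12.5

The smallest circle enclosing two points has them as diameter endpoints.
Centre = midpoint = (-4.5, 5.5); r² = |PQ|²/4 = 50/4 = 12.5.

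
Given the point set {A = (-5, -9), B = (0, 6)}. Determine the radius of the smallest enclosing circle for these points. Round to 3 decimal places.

7.906

The smallest circle enclosing two points has them as diameter endpoints.
Centre = midpoint = (-2.5, -1.5); r² = |AB|²/4 = 250/4 = 62.5.
r = √(62.5) ≈ 7.906.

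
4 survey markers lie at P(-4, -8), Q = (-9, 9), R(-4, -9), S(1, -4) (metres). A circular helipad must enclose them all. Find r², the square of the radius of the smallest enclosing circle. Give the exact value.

The minimum enclosing circle of a finite set is fixed by two of the points (as a diameter) or three (as a circumcircle).
The farthest pair is Q–R with squared distance 349. The circle on this segment as diameter has centre (-6.5, 0) and r² = 349/4 = 87.25.
Check P: distance² to centre = 70.25 ≤ 87.25, so it lies inside.
All remaining points lie in this disk, and no smaller disk contains both endpoints, so this is the minimum enclosing circle.

87.25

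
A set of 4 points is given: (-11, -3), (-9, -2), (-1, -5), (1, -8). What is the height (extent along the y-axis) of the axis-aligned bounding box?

max y = -2, min y = -8, so height = 6.

6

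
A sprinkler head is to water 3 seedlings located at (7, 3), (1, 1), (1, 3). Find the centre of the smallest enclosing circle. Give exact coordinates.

(4, 2)

Call the three points A, B, C in the order given.
Side lengths²: AB² = 40, AC² = 36, BC² = 4.
Since AB² = 40 ≥ 36 + 4 = 40, the angle opposite AB is not acute, so the smallest enclosing circle has AB as diameter.
Centre = midpoint of AB = (4, 2), r² = 40/4 = 10.
Centre = (4, 2).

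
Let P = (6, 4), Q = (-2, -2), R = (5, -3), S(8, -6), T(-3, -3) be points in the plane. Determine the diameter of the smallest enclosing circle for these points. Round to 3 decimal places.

The minimum enclosing circle of a finite set is fixed by two of the points (as a diameter) or three (as a circumcircle).
The minimum enclosing circle is determined by three boundary points: P, S, T.
Their circumcentre is (3.25, -1.75) with r² = 40.625.
The farthest remaining point Q is at distance² 27.625 ≤ 40.625.
Diameter = 2r = 2√(40.625) ≈ 12.748.

12.748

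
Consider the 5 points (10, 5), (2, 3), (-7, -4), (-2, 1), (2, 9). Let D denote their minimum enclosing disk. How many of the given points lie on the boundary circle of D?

2

The minimum enclosing circle of a finite set is fixed by two of the points (as a diameter) or three (as a circumcircle).
The farthest pair is (10, 5)–(-7, -4) with squared distance 370. The circle on this segment as diameter has centre (1.5, 0.5) and r² = 370/4 = 92.5.
Check (2, 3): distance² to centre = 6.5 ≤ 92.5, so it lies inside.
All remaining points lie in this disk, and no smaller disk contains both endpoints, so this is the minimum enclosing circle.
The points at distance exactly r from the centre are (10, 5), (-7, -4) — 2 points.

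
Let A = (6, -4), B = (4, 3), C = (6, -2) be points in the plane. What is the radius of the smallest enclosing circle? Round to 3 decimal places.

Side lengths²: AB² = 53, AC² = 4, BC² = 29.
Since AB² = 53 ≥ 29 + 4 = 33, the angle opposite AB is not acute, so the smallest enclosing circle has AB as diameter.
Centre = midpoint of AB = (5, -0.5), r² = 53/4 = 13.25.
r = √(13.25) ≈ 3.640.

3.640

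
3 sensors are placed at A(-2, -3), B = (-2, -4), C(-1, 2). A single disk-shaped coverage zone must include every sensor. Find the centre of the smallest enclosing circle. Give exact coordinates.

Side lengths²: AB² = 1, AC² = 26, BC² = 37.
Since BC² = 37 ≥ 26 + 1 = 27, the angle opposite BC is not acute, so the smallest enclosing circle has BC as diameter.
Centre = midpoint of BC = (-1.5, -1), r² = 37/4 = 9.25.
Centre = (-1.5, -1).

(-1.5, -1)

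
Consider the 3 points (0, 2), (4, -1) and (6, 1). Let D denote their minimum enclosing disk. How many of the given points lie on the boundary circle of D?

Call the three points A, B, C in the order given.
Side lengths²: AB² = 25, AC² = 37, BC² = 8.
Since AC² = 37 ≥ 25 + 8 = 33, the angle opposite AC is not acute, so the smallest enclosing circle has AC as diameter.
Centre = midpoint of AC = (3, 1.5), r² = 37/4 = 9.25.
The points at distance exactly r from the centre are (0, 2), (6, 1) — 2 points.

2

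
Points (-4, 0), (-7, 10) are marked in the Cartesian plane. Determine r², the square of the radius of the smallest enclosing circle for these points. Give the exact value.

The smallest circle enclosing two points has them as diameter endpoints.
Centre = midpoint = (-5.5, 5); r² = |(-4, 0)−(-7, 10)|²/4 = 109/4 = 27.25.

27.25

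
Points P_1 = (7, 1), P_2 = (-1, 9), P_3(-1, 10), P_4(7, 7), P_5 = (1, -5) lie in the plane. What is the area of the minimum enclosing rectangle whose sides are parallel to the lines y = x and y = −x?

153

In coordinates u = x + y, v = x − y the rectangle is axis-aligned; the map (x,y)→(u,v) scales areas by 2.
u-values: 8, 8, 9, 14, -4; range = 14 − (-4) = 18.
v-values: 6, -10, -11, 0, 6; range = 6 − (-11) = 17.
Area = (18 × 17) / 2 = 153.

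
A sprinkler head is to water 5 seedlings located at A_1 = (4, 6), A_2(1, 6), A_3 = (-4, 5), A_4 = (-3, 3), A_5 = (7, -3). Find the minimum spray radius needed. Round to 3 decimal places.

6.801

The farthest pair is A_3–A_5 with squared distance 185. The circle on this segment as diameter has centre (1.5, 1) and r² = 185/4 = 46.25.
Check A_1: distance² to centre = 31.25 ≤ 46.25, so it lies inside.
All remaining points lie in this disk, and no smaller disk contains both endpoints, so this is the minimum enclosing circle.
r = √(46.25) ≈ 6.801.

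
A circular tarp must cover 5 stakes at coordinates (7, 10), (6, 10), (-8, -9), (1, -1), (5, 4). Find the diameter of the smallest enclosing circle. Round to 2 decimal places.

The farthest pair is (7, 10)–(-8, -9) with squared distance 586. The circle on this segment as diameter has centre (-0.5, 0.5) and r² = 586/4 = 146.5.
Check (6, 10): distance² to centre = 132.5 ≤ 146.5, so it lies inside.
All remaining points lie in this disk, and no smaller disk contains both endpoints, so this is the minimum enclosing circle.
Diameter = 2r = 2√(146.5) ≈ 24.21.

24.21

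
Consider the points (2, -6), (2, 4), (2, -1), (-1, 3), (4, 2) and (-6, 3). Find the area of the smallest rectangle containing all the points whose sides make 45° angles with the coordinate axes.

85

In coordinates u = x + y, v = x − y the rectangle is axis-aligned; the map (x,y)→(u,v) scales areas by 2.
u-values: -4, 6, 1, 2, 6, -3; range = 6 − (-4) = 10.
v-values: 8, -2, 3, -4, 2, -9; range = 8 − (-9) = 17.
Area = (10 × 17) / 2 = 85.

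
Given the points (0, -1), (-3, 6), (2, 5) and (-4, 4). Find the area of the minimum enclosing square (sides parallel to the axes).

49

The bounding box has width 6 and height 7.
An axis-aligned square enclosing the set must have side ≥ max(width, height).
So the minimum side is max(6, 7) = 7.
Area = 7² = 49.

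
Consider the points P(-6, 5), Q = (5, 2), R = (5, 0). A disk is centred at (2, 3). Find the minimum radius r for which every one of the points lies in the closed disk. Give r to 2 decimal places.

8.25

The required radius is the distance from (2, 3) to the farthest point.
Squared distances: 68, 10, 18.
Maximum is 68, attained at P.
r = √68 ≈ 8.25.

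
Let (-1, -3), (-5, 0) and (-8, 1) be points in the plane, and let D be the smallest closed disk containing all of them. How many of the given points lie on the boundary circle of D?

2

Call the three points A, B, C in the order given.
Side lengths²: AB² = 25, AC² = 65, BC² = 10.
Since AC² = 65 ≥ 25 + 10 = 35, the angle opposite AC is not acute, so the smallest enclosing circle has AC as diameter.
Centre = midpoint of AC = (-4.5, -1), r² = 65/4 = 16.25.
The points at distance exactly r from the centre are (-1, -3), (-8, 1) — 2 points.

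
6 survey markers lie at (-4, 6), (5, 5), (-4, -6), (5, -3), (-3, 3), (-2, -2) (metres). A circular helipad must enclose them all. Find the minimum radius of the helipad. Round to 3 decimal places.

7.150

The minimum enclosing circle is determined by three boundary points: (-4, 6), (5, 5), (-4, -6).
Their circumcentre is (-1/9, 0) with r² = 4141/81.
The farthest remaining point (5, -3) is at distance² 2845/81 ≤ 4141/81.
r = √(4141/81) ≈ 7.150.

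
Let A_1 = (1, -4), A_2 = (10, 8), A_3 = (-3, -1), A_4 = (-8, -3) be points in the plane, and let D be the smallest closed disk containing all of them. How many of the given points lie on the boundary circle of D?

The farthest pair is A_2–A_4 with squared distance 445. The circle on this segment as diameter has centre (1, 2.5) and r² = 445/4 = 111.25.
Check A_1: distance² to centre = 42.25 ≤ 111.25, so it lies inside.
All remaining points lie in this disk, and no smaller disk contains both endpoints, so this is the minimum enclosing circle.
The points at distance exactly r from the centre are A_2, A_4 — 2 points.

2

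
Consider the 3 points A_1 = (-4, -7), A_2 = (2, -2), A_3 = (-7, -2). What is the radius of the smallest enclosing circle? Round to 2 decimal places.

Side lengths²: A_1A_2² = 61, A_1A_3² = 34, A_2A_3² = 81.
Since A_2A_3² = 81 < 61 + 34 = 95, the triangle is acute, so the smallest enclosing circle is the circumcircle.
Circumcentre = (-2.5, -2.7), r² = 20.74.
r = √(20.74) ≈ 4.55.

4.55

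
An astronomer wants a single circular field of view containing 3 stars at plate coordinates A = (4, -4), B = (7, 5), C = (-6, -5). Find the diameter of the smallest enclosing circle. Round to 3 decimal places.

Side lengths²: AB² = 90, AC² = 101, BC² = 269.
Since BC² = 269 ≥ 101 + 90 = 191, the angle opposite BC is not acute, so the smallest enclosing circle has BC as diameter.
Centre = midpoint of BC = (0.5, 0), r² = 269/4 = 67.25.
Diameter = 2r = 2√(67.25) ≈ 16.401.

16.401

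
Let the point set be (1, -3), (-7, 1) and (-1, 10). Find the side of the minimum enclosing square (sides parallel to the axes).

13

The bounding box has width 8 and height 13.
An axis-aligned square enclosing the set must have side ≥ max(width, height).
So the minimum side is max(8, 13) = 13.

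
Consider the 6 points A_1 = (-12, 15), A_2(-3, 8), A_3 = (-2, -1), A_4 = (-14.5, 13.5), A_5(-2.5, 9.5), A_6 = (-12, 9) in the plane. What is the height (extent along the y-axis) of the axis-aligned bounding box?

16

max y = 15, min y = -1, so height = 16.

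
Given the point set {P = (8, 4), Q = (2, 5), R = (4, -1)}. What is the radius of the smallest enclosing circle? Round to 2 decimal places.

3.62

Side lengths²: PQ² = 37, PR² = 41, QR² = 40.
Since PR² = 41 < 40 + 37 = 77, the triangle is acute, so the smallest enclosing circle is the circumcircle.
Circumcentre = (159/34, 87/34), r² = 7585/578.
r = √(7585/578) ≈ 3.62.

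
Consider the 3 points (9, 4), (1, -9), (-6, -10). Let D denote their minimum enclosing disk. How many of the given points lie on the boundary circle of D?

2

Call the three points A, B, C in the order given.
Side lengths²: AB² = 233, AC² = 421, BC² = 50.
Since AC² = 421 ≥ 233 + 50 = 283, the angle opposite AC is not acute, so the smallest enclosing circle has AC as diameter.
Centre = midpoint of AC = (1.5, -3), r² = 421/4 = 105.25.
The points at distance exactly r from the centre are (9, 4), (-6, -10) — 2 points.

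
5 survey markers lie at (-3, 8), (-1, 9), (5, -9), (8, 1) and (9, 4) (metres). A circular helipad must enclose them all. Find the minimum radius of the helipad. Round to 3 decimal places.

9.487

By Welzl's lemma the MEC is supported by two points (diametrically opposite) or three points (on a circumcircle).
The farthest pair is (-1, 9)–(5, -9) with squared distance 360. The circle on this segment as diameter has centre (2, 0) and r² = 360/4 = 90.
Check (-3, 8): distance² to centre = 89 ≤ 90, so it lies inside.
All remaining points lie in this disk, and no smaller disk contains both endpoints, so this is the minimum enclosing circle.
r = √90 ≈ 9.487.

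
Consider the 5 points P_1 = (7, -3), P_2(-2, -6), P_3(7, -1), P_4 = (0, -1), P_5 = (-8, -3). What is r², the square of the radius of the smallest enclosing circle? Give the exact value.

57.25

The minimum enclosing circle of a finite set is fixed by two of the points (as a diameter) or three (as a circumcircle).
The farthest pair is P_3–P_5 with squared distance 229. The circle on this segment as diameter has centre (-0.5, -2) and r² = 229/4 = 57.25.
Check P_1: distance² to centre = 57.25 ≤ 57.25, so it lies inside.
All remaining points lie in this disk, and no smaller disk contains both endpoints, so this is the minimum enclosing circle.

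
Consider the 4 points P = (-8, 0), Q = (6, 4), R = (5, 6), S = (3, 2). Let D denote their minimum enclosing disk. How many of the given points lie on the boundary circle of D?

2

A smallest enclosing disk is always determined by at most three of the input points on its boundary.
The farthest pair is P–Q with squared distance 212. The circle on this segment as diameter has centre (-1, 2) and r² = 212/4 = 53.
Check R: distance² to centre = 52 ≤ 53, so it lies inside.
All remaining points lie in this disk, and no smaller disk contains both endpoints, so this is the minimum enclosing circle.
The points at distance exactly r from the centre are P, Q — 2 points.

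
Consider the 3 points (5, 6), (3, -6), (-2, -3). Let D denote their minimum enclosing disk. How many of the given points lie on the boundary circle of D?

Call the three points A, B, C in the order given.
Side lengths²: AB² = 148, AC² = 130, BC² = 34.
Since AB² = 148 < 130 + 34 = 164, the triangle is acute, so the smallest enclosing circle is the circumcircle.
Circumcentre = (36/11, 4/33), r² = 40885/1089.
The points at distance exactly r from the centre are (5, 6), (3, -6), (-2, -3) — 3 points.

3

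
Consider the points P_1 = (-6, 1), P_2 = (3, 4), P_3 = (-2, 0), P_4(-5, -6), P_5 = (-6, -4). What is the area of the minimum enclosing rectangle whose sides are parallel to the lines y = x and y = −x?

72

In coordinates u = x + y, v = x − y the rectangle is axis-aligned; the map (x,y)→(u,v) scales areas by 2.
u-values: -5, 7, -2, -11, -10; range = 7 − (-11) = 18.
v-values: -7, -1, -2, 1, -2; range = 1 − (-7) = 8.
Area = (18 × 8) / 2 = 72.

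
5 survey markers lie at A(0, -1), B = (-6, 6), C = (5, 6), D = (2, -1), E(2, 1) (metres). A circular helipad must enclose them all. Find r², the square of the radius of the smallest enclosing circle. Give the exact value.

The minimum enclosing circle of a finite set is fixed by two of the points (as a diameter) or three (as a circumcircle).
The minimum enclosing circle is determined by three boundary points: B, C, D.
Their circumcentre is (-0.5, 59/14) with r² = 3277/98.
The farthest remaining point A is at distance² 2689/98 ≤ 3277/98.

3277/98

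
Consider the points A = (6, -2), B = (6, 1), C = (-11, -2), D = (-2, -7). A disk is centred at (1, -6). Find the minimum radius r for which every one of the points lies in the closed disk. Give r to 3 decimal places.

12.649

The required radius is the distance from (1, -6) to the farthest point.
Squared distances: 41, 74, 160, 10.
Maximum is 160, attained at C.
r = √160 ≈ 12.649.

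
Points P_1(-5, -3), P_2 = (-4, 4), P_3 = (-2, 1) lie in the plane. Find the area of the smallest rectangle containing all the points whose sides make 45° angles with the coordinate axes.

24

In coordinates u = x + y, v = x − y the rectangle is axis-aligned; the map (x,y)→(u,v) scales areas by 2.
u-values: -8, 0, -1; range = 0 − (-8) = 8.
v-values: -2, -8, -3; range = -2 − (-8) = 6.
Area = (8 × 6) / 2 = 24.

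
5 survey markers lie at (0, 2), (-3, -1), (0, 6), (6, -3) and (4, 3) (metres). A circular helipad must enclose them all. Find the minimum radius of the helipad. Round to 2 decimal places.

The minimum enclosing circle is determined by three boundary points: (-3, -1), (0, 6), (6, -3).
Their circumcentre is (99/46, 43/46) with r² = 32045/1058.
The farthest remaining point (4, 3) is at distance² 8125/1058 ≤ 32045/1058.
r = √(32045/1058) ≈ 5.50.

5.50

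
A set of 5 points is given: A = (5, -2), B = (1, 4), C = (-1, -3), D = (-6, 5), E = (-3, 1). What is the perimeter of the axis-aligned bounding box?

Width = max x − min x = 5 − (-6) = 11.
Height = max y − min y = 5 − (-3) = 8.
Perimeter = 2(11 + 8) = 38.

38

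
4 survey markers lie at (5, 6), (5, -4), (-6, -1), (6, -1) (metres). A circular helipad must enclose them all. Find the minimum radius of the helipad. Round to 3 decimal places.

6.757

The minimum enclosing circle is determined by three boundary points: (5, 6), (5, -4), (-6, -1).
Their circumcentre is (5/11, 1) with r² = 5525/121.
The farthest remaining point (6, -1) is at distance² 4205/121 ≤ 5525/121.
r = √(5525/121) ≈ 6.757.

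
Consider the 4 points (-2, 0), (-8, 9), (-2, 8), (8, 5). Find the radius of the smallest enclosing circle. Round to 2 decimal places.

By Welzl's lemma the MEC is supported by two points (diametrically opposite) or three points (on a circumcircle).
The farthest pair is (-8, 9)–(8, 5) with squared distance 272. The circle on this segment as diameter has centre (0, 7) and r² = 272/4 = 68.
Check (-2, 0): distance² to centre = 53 ≤ 68, so it lies inside.
All remaining points lie in this disk, and no smaller disk contains both endpoints, so this is the minimum enclosing circle.
r = √68 ≈ 8.25.

8.25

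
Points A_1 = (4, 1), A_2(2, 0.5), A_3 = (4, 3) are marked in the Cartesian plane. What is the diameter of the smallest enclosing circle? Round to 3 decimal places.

Side lengths²: A_1A_2² = 4.25, A_1A_3² = 4, A_2A_3² = 10.25.
Since A_2A_3² = 10.25 ≥ 4.25 + 4 = 8.25, the angle opposite A_2A_3 is not acute, so the smallest enclosing circle has A_2A_3 as diameter.
Centre = midpoint of A_2A_3 = (3, 1.75), r² = 10.25/4 = 2.5625.
Diameter = 2r = 2√(2.5625) ≈ 3.202.

3.202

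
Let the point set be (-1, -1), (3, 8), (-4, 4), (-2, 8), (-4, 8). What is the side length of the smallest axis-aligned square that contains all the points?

9

The bounding box has width 7 and height 9.
An axis-aligned square enclosing the set must have side ≥ max(width, height).
So the minimum side is max(7, 9) = 9.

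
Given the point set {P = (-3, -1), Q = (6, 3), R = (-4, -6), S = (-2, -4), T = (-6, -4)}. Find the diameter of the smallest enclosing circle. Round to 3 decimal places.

A smallest enclosing disk is always determined by at most three of the input points on its boundary.
The farthest pair is Q–T with squared distance 193. The circle on this segment as diameter has centre (0, -0.5) and r² = 193/4 = 48.25.
Check P: distance² to centre = 9.25 ≤ 48.25, so it lies inside.
All remaining points lie in this disk, and no smaller disk contains both endpoints, so this is the minimum enclosing circle.
Diameter = 2r = 2√(48.25) ≈ 13.892.

13.892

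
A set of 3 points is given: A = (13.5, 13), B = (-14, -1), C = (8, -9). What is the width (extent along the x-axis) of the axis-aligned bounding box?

27.5

max x = 13.5, min x = -14, so width = 27.5.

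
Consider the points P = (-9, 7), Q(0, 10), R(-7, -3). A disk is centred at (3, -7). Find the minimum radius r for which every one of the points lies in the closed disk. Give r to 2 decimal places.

The required radius is the distance from (3, -7) to the farthest point.
Squared distances: 340, 298, 116.
Maximum is 340, attained at P.
r = √340 ≈ 18.44.

18.44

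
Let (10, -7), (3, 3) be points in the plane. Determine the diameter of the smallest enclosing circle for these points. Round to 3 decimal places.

12.207

The smallest circle enclosing two points has them as diameter endpoints.
Centre = midpoint = (6.5, -2); r² = |(10, -7)−(3, 3)|²/4 = 149/4 = 37.25.
Diameter = 2r = 2√(37.25) ≈ 12.207.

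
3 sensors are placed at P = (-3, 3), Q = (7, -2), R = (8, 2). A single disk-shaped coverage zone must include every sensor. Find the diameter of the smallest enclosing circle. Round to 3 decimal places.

11.315

Side lengths²: PQ² = 125, PR² = 122, QR² = 17.
Since PQ² = 125 < 122 + 17 = 139, the triangle is acute, so the smallest enclosing circle is the circumcircle.
Circumcentre = (43/18, 23/18), r² = 5185/162.
Diameter = 2r = 2√(5185/162) ≈ 11.315.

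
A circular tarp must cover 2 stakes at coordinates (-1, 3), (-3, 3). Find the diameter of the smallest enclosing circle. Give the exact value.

2

The smallest circle enclosing two points has them as diameter endpoints.
Centre = midpoint = (-2, 3); r² = |(-1, 3)−(-3, 3)|²/4 = 4/4 = 1.
Diameter = 2r = 2√1 = 2.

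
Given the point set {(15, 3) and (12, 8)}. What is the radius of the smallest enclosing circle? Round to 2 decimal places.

The smallest circle enclosing two points has them as diameter endpoints.
Centre = midpoint = (13.5, 5.5); r² = |(15, 3)−(12, 8)|²/4 = 34/4 = 8.5.
r = √(8.5) ≈ 2.92.

2.92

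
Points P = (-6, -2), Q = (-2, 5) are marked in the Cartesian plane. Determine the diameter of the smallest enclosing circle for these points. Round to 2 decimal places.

The smallest circle enclosing two points has them as diameter endpoints.
Centre = midpoint = (-4, 1.5); r² = |PQ|²/4 = 65/4 = 16.25.
Diameter = 2r = 2√(16.25) ≈ 8.06.

8.06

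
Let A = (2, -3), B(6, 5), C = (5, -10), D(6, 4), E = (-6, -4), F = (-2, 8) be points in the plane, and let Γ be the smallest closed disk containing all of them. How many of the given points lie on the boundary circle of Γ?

The farthest pair is C–F with squared distance 373. The circle on this segment as diameter has centre (1.5, -1) and r² = 373/4 = 93.25.
Check A: distance² to centre = 4.25 ≤ 93.25, so it lies inside.
All remaining points lie in this disk, and no smaller disk contains both endpoints, so this is the minimum enclosing circle.
The points at distance exactly r from the centre are C, F — 2 points.

2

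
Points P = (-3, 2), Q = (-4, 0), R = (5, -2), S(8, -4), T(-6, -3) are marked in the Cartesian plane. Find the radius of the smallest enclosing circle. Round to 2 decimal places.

The farthest pair is S–T with squared distance 197. The circle on this segment as diameter has centre (1, -3.5) and r² = 197/4 = 49.25.
Check P: distance² to centre = 46.25 ≤ 49.25, so it lies inside.
All remaining points lie in this disk, and no smaller disk contains both endpoints, so this is the minimum enclosing circle.
r = √(49.25) ≈ 7.02.

7.02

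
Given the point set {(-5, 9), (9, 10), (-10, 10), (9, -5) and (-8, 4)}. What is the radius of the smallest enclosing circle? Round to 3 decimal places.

12.104

The minimum enclosing circle of a finite set is fixed by two of the points (as a diameter) or three (as a circumcircle).
The farthest pair is (-10, 10)–(9, -5) with squared distance 586. The circle on this segment as diameter has centre (-0.5, 2.5) and r² = 586/4 = 146.5.
Check (-5, 9): distance² to centre = 62.5 ≤ 146.5, so it lies inside.
All remaining points lie in this disk, and no smaller disk contains both endpoints, so this is the minimum enclosing circle.
r = √(146.5) ≈ 12.104.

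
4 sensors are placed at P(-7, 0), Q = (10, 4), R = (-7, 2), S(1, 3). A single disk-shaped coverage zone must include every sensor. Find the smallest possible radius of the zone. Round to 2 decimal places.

8.73

By Welzl's lemma the MEC is supported by two points (diametrically opposite) or three points (on a circumcircle).
The farthest pair is P–Q with squared distance 305. The circle on this segment as diameter has centre (1.5, 2) and r² = 305/4 = 76.25.
Check R: distance² to centre = 72.25 ≤ 76.25, so it lies inside.
All remaining points lie in this disk, and no smaller disk contains both endpoints, so this is the minimum enclosing circle.
r = √(76.25) ≈ 8.73.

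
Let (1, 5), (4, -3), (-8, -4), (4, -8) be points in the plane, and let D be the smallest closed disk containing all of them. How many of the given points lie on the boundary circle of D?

The minimum enclosing circle is determined by three boundary points: (1, 5), (-8, -4), (4, -8).
Their circumcentre is (-0.75, -2.25) with r² = 55.625.
The farthest remaining point (4, -3) is at distance² 23.125 ≤ 55.625.
The points at distance exactly r from the centre are (1, 5), (-8, -4), (4, -8) — 3 points.

3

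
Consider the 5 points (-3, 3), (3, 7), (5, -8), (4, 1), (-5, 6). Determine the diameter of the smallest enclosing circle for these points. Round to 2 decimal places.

17.20

By Welzl's lemma the MEC is supported by two points (diametrically opposite) or three points (on a circumcircle).
The farthest pair is (5, -8)–(-5, 6) with squared distance 296. The circle on this segment as diameter has centre (0, -1) and r² = 296/4 = 74.
Check (-3, 3): distance² to centre = 25 ≤ 74, so it lies inside.
All remaining points lie in this disk, and no smaller disk contains both endpoints, so this is the minimum enclosing circle.
Diameter = 2r = 2√74 ≈ 17.20.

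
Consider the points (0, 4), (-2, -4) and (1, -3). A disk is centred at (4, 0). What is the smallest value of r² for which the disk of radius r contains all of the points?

The required radius is the distance from (4, 0) to the farthest point.
Squared distances: 32, 52, 18.
Maximum is 52, attained at (-2, -4).

52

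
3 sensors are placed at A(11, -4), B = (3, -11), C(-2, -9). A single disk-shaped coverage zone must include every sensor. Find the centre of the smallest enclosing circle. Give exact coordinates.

Side lengths²: AB² = 113, AC² = 194, BC² = 29.
Since AC² = 194 ≥ 113 + 29 = 142, the angle opposite AC is not acute, so the smallest enclosing circle has AC as diameter.
Centre = midpoint of AC = (4.5, -6.5), r² = 194/4 = 48.5.
Centre = (4.5, -6.5).

(4.5, -6.5)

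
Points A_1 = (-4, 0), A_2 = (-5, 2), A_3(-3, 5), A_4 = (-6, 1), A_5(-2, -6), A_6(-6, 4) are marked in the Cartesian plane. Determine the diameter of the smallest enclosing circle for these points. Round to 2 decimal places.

A smallest enclosing disk is always determined by at most three of the input points on its boundary.
The minimum enclosing circle is determined by three boundary points: A_3, A_5, A_6.
Their circumcentre is (-48/17, -9/17) with r² = 8845/289.
The farthest remaining point A_4 is at distance² 3592/289 ≤ 8845/289.
Diameter = 2r = 2√(8845/289) ≈ 11.06.

11.06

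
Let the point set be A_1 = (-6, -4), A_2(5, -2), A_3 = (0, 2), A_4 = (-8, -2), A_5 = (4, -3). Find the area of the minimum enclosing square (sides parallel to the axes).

The bounding box has width 13 and height 6.
An axis-aligned square enclosing the set must have side ≥ max(width, height).
So the minimum side is max(13, 6) = 13.
Area = 13² = 169.

169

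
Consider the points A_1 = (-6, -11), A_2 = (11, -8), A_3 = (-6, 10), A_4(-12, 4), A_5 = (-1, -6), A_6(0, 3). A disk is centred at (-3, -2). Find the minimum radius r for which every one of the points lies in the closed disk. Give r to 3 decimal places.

The required radius is the distance from (-3, -2) to the farthest point.
Squared distances: 90, 232, 153, 117, 20, 34.
Maximum is 232, attained at A_2.
r = √232 ≈ 15.232.

15.232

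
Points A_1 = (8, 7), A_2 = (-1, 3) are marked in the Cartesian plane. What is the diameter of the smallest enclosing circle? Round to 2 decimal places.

9.85

The smallest circle enclosing two points has them as diameter endpoints.
Centre = midpoint = (3.5, 5); r² = |A_1A_2|²/4 = 97/4 = 24.25.
Diameter = 2r = 2√(24.25) ≈ 9.85.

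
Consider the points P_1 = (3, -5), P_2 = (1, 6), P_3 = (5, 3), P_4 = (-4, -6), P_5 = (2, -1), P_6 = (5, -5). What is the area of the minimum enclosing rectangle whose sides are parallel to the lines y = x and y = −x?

In coordinates u = x + y, v = x − y the rectangle is axis-aligned; the map (x,y)→(u,v) scales areas by 2.
u-values: -2, 7, 8, -10, 1, 0; range = 8 − (-10) = 18.
v-values: 8, -5, 2, 2, 3, 10; range = 10 − (-5) = 15.
Area = (18 × 15) / 2 = 135.

135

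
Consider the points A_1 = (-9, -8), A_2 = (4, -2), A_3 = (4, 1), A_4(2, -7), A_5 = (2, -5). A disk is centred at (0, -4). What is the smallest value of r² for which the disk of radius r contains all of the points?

The required radius is the distance from (0, -4) to the farthest point.
Squared distances: 97, 20, 41, 13, 5.
Maximum is 97, attained at A_1.

97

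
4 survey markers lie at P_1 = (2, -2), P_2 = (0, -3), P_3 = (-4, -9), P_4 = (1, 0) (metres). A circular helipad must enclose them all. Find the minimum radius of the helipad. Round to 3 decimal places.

A smallest enclosing disk is always determined by at most three of the input points on its boundary.
The farthest pair is P_3–P_4 with squared distance 106. The circle on this segment as diameter has centre (-1.5, -4.5) and r² = 106/4 = 26.5.
Check P_1: distance² to centre = 18.5 ≤ 26.5, so it lies inside.
All remaining points lie in this disk, and no smaller disk contains both endpoints, so this is the minimum enclosing circle.
r = √(26.5) ≈ 5.148.

5.148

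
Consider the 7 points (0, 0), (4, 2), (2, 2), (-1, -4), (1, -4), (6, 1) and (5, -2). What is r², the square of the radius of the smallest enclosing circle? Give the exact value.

The minimum enclosing circle of a finite set is fixed by two of the points (as a diameter) or three (as a circumcircle).
The farthest pair is (-1, -4)–(6, 1) with squared distance 74. The circle on this segment as diameter has centre (2.5, -1.5) and r² = 74/4 = 18.5.
Check (0, 0): distance² to centre = 8.5 ≤ 18.5, so it lies inside.
All remaining points lie in this disk, and no smaller disk contains both endpoints, so this is the minimum enclosing circle.

18.5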